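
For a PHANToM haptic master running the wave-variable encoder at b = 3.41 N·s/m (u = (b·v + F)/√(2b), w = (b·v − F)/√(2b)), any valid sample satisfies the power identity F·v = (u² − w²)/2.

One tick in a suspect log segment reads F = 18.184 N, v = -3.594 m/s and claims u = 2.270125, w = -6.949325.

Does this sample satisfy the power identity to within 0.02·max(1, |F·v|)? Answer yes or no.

F·v = 18.184×(-3.594) = -65.353296 W.
(u² − w²)/2 = (5.153468 − 48.293118)/2 = -21.569825 W.
|Δ| = 43.783471;  2% of max(1, |F·v|) = 1.307066.

no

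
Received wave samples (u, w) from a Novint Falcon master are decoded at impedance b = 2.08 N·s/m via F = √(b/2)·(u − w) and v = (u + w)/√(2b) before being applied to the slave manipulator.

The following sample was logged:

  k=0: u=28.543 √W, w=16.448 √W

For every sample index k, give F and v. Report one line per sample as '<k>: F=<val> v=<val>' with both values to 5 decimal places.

k=0: u−w=12.09500, u+w=44.99100; √(b/2)=1.01980, √(2b)=2.03961; F=1.01980×12.095=12.33453, v=44.99100/2.03961=22.05865

0: F=12.33453 v=22.05865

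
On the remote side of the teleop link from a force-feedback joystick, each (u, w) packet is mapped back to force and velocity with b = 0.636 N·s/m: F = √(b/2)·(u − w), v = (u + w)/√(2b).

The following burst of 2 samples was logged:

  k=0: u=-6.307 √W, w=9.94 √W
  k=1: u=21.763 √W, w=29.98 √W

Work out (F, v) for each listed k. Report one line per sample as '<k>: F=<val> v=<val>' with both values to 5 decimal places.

k=0: u−w=-16.24700, u+w=3.63300; √(b/2)=0.56391, √(2b)=1.12783; F=0.56391×(-16.247)=-9.16193, v=3.63300/1.12783=3.22123
k=1: u−w=-8.21700, u+w=51.74300; √(b/2)=0.56391, √(2b)=1.12783; F=0.56391×(-8.217)=-4.63369, v=51.74300/1.12783=45.87838

0: F=-9.16193 v=3.22123
1: F=-4.63369 v=45.87838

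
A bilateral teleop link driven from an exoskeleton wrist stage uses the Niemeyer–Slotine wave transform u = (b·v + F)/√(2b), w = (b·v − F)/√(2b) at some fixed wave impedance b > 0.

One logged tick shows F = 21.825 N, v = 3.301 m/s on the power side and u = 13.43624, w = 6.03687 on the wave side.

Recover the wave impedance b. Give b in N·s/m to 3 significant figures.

u + w = 19.4731;  u + w = √(2b)·v, so √(2b) = 19.4731/3.301 = 5.8992.
b = (√(2b))²/2 = 34.8000/2 = 17.4000.
(Check via u − w = 2F/√(2b): u − w = 7.3994, 2F/√(2b) = 7.3994.)

b = 17.4 N·s/m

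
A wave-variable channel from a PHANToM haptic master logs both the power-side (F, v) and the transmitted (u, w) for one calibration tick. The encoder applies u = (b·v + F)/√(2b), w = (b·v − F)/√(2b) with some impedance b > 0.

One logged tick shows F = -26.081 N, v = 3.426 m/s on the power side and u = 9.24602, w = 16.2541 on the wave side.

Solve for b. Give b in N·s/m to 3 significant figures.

b = 27.7 N·s/m

u + w = 25.50012;  u + w = √(2b)·v, so √(2b) = 25.50012/3.426 = 7.44312.
b = (√(2b))²/2 = 55.40000/2 = 27.70000.
(Check via u − w = 2F/√(2b): u − w = -7.00808, 2F/√(2b) = -7.00809.)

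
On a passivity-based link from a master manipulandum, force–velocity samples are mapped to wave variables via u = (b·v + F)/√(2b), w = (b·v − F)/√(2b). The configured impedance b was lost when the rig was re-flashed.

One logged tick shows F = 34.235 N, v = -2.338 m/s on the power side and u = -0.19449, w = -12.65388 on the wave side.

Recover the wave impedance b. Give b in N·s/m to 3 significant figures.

b = 15.1 N·s/m

u + w = -12.84837;  u + w = √(2b)·v, so √(2b) = -12.84837/(-2.338) = 5.49545.
b = (√(2b))²/2 = 30.20001/2 = 15.10000.
(Check via u − w = 2F/√(2b): u − w = 12.45939, 2F/√(2b) = 12.45939.)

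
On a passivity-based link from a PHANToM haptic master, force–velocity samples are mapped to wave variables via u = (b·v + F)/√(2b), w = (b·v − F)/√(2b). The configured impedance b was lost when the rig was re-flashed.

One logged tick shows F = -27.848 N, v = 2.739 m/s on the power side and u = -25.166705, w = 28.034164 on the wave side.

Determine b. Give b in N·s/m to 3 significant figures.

u + w = 2.867459;  u + w = √(2b)·v, so √(2b) = 2.867459/2.739 = 1.046900.
b = (√(2b))²/2 = 1.096000/2 = 0.548000.
(Check via u − w = 2F/√(2b): u − w = -53.200869, 2F/√(2b) = -53.200881.)

b = 0.548 N·s/m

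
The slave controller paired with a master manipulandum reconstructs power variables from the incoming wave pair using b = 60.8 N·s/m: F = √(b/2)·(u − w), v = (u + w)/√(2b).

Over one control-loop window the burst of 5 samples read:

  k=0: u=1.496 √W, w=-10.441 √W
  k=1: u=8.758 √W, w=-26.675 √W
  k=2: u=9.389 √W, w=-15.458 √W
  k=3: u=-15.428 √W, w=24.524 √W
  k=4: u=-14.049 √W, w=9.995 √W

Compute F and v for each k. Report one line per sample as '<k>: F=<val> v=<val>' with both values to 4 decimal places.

k=0: u−w=11.9370, u+w=-8.9450; √(b/2)=5.5136, √(2b)=11.0272; F=5.5136×11.937=65.8161, v=-8.9450/11.0272=-0.8112
k=1: u−w=35.4330, u+w=-17.9170; √(b/2)=5.5136, √(2b)=11.0272; F=5.5136×35.433=195.3641, v=-17.9170/11.0272=-1.6248
k=2: u−w=24.8470, u+w=-6.0690; √(b/2)=5.5136, √(2b)=11.0272; F=5.5136×24.847=136.9969, v=-6.0690/11.0272=-0.5504
k=3: u−w=-39.9520, u+w=9.0960; √(b/2)=5.5136, √(2b)=11.0272; F=5.5136×(-39.952)=-220.2801, v=9.0960/11.0272=0.8249
k=4: u−w=-24.0440, u+w=-4.0540; √(b/2)=5.5136, √(2b)=11.0272; F=5.5136×(-24.044)=-132.5695, v=-4.0540/11.0272=-0.3676

0: F=65.8161 v=-0.8112
1: F=195.3641 v=-1.6248
2: F=136.9969 v=-0.5504
3: F=-220.2801 v=0.8249
4: F=-132.5695 v=-0.3676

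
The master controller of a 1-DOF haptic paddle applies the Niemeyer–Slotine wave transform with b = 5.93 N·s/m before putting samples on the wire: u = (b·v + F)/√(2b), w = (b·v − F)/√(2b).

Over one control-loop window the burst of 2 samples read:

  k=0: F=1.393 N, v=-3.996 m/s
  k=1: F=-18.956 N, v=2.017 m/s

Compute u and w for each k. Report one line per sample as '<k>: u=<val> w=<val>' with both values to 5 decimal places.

k=0: b·v=5.93×(-3.996)=-23.69628; √(2b)=3.44384; u=(-23.69628+1.393)/3.44384=-6.47629, w=(-23.69628−1.393)/3.44384=-7.28527
k=1: b·v=5.93×2.017=11.96081; √(2b)=3.44384; u=(11.96081+(-18.956))/3.44384=-2.03122, w=(11.96081−(-18.956))/3.44384=8.97744

0: u=-6.47629 w=-7.28527
1: u=-2.03122 w=8.97744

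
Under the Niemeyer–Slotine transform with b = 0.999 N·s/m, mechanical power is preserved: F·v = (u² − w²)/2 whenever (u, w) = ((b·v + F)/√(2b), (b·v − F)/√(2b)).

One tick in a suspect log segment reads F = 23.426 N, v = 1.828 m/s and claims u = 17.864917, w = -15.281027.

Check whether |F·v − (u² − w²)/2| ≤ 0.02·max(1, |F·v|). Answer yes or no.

yes

F·v = 23.426×1.828 = 42.822728 W.
(u² − w²)/2 = (319.155259 − 233.509786)/2 = 42.822737 W.
|Δ| = 0.000009;  2% of max(1, |F·v|) = 0.856455.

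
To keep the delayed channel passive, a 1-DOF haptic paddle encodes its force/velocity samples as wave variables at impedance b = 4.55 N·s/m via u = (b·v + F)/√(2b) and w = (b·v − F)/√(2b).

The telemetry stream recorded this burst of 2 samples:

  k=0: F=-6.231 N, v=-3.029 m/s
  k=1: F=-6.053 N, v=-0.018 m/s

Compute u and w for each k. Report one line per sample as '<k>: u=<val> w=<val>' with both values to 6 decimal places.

k=0: b·v=4.55×(-3.029)=-13.781950; √(2b)=3.016621; u=(-13.781950+(-6.231))/3.016621=-6.634228, w=(-13.781950−(-6.231))/3.016621=-2.503116
k=1: b·v=4.55×(-0.018)=-0.081900; √(2b)=3.016621; u=(-0.081900+(-6.053))/3.016621=-2.033700, w=(-0.081900−(-6.053))/3.016621=1.979400

0: u=-6.634228 w=-2.503116
1: u=-2.033700 w=1.979400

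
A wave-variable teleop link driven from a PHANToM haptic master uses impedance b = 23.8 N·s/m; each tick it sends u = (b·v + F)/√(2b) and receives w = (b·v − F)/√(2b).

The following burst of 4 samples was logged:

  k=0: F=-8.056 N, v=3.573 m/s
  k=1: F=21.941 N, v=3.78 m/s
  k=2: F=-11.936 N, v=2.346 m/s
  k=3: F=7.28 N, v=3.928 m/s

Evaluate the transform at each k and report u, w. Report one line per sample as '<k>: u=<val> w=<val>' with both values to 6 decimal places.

k=0: b·v=23.8×3.573=85.037400; √(2b)=6.899275; u=(85.037400+(-8.056))/6.899275=11.157897, w=(85.037400−(-8.056))/6.899275=13.493214
k=1: b·v=23.8×3.78=89.964000; √(2b)=6.899275; u=(89.964000+21.941)/6.899275=16.219819, w=(89.964000−21.941)/6.899275=9.859441
k=2: b·v=23.8×2.346=55.834800; √(2b)=6.899275; u=(55.834800+(-11.936))/6.899275=6.362813, w=(55.834800−(-11.936))/6.899275=9.822887
k=3: b·v=23.8×3.928=93.486400; √(2b)=6.899275; u=(93.486400+7.28)/6.899275=14.605360, w=(93.486400−7.28)/6.899275=12.494993

0: u=11.157897 w=13.493214
1: u=16.219819 w=9.859441
2: u=6.362813 w=9.822887
3: u=14.605360 w=12.494993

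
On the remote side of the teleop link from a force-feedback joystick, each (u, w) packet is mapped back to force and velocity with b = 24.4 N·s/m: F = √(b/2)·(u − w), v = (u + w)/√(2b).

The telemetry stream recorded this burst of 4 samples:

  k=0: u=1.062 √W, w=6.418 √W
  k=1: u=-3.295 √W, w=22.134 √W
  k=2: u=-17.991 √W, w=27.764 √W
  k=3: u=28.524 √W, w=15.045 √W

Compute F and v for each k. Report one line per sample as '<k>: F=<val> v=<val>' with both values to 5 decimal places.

0: F=-18.70770 v=1.07076
1: F=-88.81968 v=2.69680
2: F=-159.81534 v=1.39900
3: F=47.08012 v=6.23688

k=0: u−w=-5.35600, u+w=7.48000; √(b/2)=3.49285, √(2b)=6.98570; F=3.49285×(-5.356)=-18.70770, v=7.48000/6.98570=1.07076
k=1: u−w=-25.42900, u+w=18.83900; √(b/2)=3.49285, √(2b)=6.98570; F=3.49285×(-25.429)=-88.81968, v=18.83900/6.98570=2.69680
k=2: u−w=-45.75500, u+w=9.77300; √(b/2)=3.49285, √(2b)=6.98570; F=3.49285×(-45.755)=-159.81534, v=9.77300/6.98570=1.39900
k=3: u−w=13.47900, u+w=43.56900; √(b/2)=3.49285, √(2b)=6.98570; F=3.49285×13.479=47.08012, v=43.56900/6.98570=6.23688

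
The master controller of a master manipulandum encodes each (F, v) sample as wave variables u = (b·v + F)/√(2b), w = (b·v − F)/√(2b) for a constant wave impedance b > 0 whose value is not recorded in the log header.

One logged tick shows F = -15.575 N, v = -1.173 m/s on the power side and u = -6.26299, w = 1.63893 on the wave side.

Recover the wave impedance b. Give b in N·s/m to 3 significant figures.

b = 7.77 N·s/m

u + w = -4.6241;  u + w = √(2b)·v, so √(2b) = -4.6241/(-1.173) = 3.9421.
b = (√(2b))²/2 = 15.5400/2 = 7.7700.
(Check via u − w = 2F/√(2b): u − w = -7.9019, 2F/√(2b) = -7.9019.)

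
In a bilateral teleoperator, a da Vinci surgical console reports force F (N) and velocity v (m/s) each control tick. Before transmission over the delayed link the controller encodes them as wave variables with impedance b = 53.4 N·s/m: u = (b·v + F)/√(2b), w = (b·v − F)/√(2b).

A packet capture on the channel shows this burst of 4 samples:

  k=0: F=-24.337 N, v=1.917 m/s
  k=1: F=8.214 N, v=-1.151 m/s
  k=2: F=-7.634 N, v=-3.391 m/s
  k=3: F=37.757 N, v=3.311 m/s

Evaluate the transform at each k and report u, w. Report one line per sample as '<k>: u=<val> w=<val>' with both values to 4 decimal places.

k=0: b·v=53.4×1.917=102.3678; √(2b)=10.3344; u=(102.3678+(-24.337))/10.3344=7.5506, w=(102.3678−(-24.337))/10.3344=12.2605
k=1: b·v=53.4×(-1.151)=-61.4634; √(2b)=10.3344; u=(-61.4634+8.214)/10.3344=-5.1526, w=(-61.4634−8.214)/10.3344=-6.7423
k=2: b·v=53.4×(-3.391)=-181.0794; √(2b)=10.3344; u=(-181.0794+(-7.634))/10.3344=-18.2607, w=(-181.0794−(-7.634))/10.3344=-16.7833
k=3: b·v=53.4×3.311=176.8074; √(2b)=10.3344; u=(176.8074+37.757)/10.3344=20.7621, w=(176.8074−37.757)/10.3344=13.4551

0: u=7.5506 w=12.2605
1: u=-5.1526 w=-6.7423
2: u=-18.2607 w=-16.7833
3: u=20.7621 w=13.4551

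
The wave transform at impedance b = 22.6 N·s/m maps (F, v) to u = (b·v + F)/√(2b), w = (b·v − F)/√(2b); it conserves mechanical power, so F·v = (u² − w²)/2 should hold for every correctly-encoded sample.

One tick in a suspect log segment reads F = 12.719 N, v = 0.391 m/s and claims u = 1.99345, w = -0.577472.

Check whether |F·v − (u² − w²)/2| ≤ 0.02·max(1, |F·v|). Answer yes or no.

F·v = 12.719×0.391 = 4.973129 W.
(u² − w²)/2 = (3.973843 − 0.333474)/2 = 1.820184 W.
|Δ| = 3.152945;  2% of max(1, |F·v|) = 0.099463.

no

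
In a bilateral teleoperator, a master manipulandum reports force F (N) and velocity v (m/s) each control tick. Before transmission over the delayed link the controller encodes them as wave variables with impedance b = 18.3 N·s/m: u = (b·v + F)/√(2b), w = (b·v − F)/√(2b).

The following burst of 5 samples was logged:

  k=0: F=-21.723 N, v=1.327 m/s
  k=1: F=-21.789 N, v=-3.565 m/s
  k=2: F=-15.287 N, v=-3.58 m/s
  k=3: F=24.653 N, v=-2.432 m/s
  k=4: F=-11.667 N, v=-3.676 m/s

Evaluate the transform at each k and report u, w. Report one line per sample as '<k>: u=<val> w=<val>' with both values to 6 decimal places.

k=0: b·v=18.3×1.327=24.284100; √(2b)=6.049793; u=(24.284100+(-21.723))/6.049793=0.423337, w=(24.284100−(-21.723))/6.049793=7.604739
k=1: b·v=18.3×(-3.565)=-65.239500; √(2b)=6.049793; u=(-65.239500+(-21.789))/6.049793=-14.385367, w=(-65.239500−(-21.789))/6.049793=-7.182146
k=2: b·v=18.3×(-3.58)=-65.514000; √(2b)=6.049793; u=(-65.514000+(-15.287))/6.049793=-13.355993, w=(-65.514000−(-15.287))/6.049793=-8.302267
k=3: b·v=18.3×(-2.432)=-44.505600; √(2b)=6.049793; u=(-44.505600+24.653)/6.049793=-3.281534, w=(-44.505600−24.653)/6.049793=-11.431564
k=4: b·v=18.3×(-3.676)=-67.270800; √(2b)=6.049793; u=(-67.270800+(-11.667))/6.049793=-13.048016, w=(-67.270800−(-11.667))/6.049793=-9.191025

0: u=0.423337 w=7.604739
1: u=-14.385367 w=-7.182146
2: u=-13.355993 w=-8.302267
3: u=-3.281534 w=-11.431564
4: u=-13.048016 w=-9.191025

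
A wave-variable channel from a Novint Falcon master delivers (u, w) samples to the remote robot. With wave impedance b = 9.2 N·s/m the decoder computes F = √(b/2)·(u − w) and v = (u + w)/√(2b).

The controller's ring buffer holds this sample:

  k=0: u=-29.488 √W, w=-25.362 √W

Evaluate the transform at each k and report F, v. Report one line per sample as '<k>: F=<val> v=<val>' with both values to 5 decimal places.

k=0: u−w=-4.12600, u+w=-54.85000; √(b/2)=2.14476, √(2b)=4.28952; F=2.14476×(-4.126)=-8.84928, v=-54.85000/4.28952=-12.78697

0: F=-8.84928 v=-12.78697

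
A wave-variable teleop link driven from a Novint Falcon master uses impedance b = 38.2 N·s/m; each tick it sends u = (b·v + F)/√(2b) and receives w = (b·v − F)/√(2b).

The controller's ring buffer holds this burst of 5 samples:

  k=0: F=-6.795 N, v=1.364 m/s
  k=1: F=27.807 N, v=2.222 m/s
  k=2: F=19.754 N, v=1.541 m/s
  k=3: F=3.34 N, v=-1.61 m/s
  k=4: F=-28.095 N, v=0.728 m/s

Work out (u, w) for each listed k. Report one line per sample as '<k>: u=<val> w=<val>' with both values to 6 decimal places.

0: u=5.183767 w=6.738561
1: u=12.892249 w=6.529607
2: u=8.994716 w=4.474717
3: u=-6.654151 w=-7.418391
4: u=-0.032652 w=6.395888

k=0: b·v=38.2×1.364=52.104800; √(2b)=8.740709; u=(52.104800+(-6.795))/8.740709=5.183767, w=(52.104800−(-6.795))/8.740709=6.738561
k=1: b·v=38.2×2.222=84.880400; √(2b)=8.740709; u=(84.880400+27.807)/8.740709=12.892249, w=(84.880400−27.807)/8.740709=6.529607
k=2: b·v=38.2×1.541=58.866200; √(2b)=8.740709; u=(58.866200+19.754)/8.740709=8.994716, w=(58.866200−19.754)/8.740709=4.474717
k=3: b·v=38.2×(-1.61)=-61.502000; √(2b)=8.740709; u=(-61.502000+3.34)/8.740709=-6.654151, w=(-61.502000−3.34)/8.740709=-7.418391
k=4: b·v=38.2×0.728=27.809600; √(2b)=8.740709; u=(27.809600+(-28.095))/8.740709=-0.032652, w=(27.809600−(-28.095))/8.740709=6.395888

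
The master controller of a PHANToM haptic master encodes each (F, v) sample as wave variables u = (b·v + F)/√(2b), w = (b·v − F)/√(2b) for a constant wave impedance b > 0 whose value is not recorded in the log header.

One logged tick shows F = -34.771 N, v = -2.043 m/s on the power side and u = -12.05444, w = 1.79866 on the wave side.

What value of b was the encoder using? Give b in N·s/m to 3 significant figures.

u + w = -10.2558;  u + w = √(2b)·v, so √(2b) = -10.2558/(-2.043) = 5.0200.
b = (√(2b))²/2 = 25.2000/2 = 12.6000.
(Check via u − w = 2F/√(2b): u − w = -13.8531, 2F/√(2b) = -13.8531.)

b = 12.6 N·s/m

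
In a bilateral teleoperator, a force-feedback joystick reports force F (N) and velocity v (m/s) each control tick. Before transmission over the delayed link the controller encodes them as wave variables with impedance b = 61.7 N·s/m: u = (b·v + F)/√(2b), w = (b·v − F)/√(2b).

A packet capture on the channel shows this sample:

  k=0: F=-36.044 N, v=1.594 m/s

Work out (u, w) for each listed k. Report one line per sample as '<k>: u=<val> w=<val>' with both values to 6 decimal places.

k=0: b·v=61.7×1.594=98.349800; √(2b)=11.108555; u=(98.349800+(-36.044))/11.108555=5.608812, w=(98.349800−(-36.044))/11.108555=12.098225

0: u=5.608812 w=12.098225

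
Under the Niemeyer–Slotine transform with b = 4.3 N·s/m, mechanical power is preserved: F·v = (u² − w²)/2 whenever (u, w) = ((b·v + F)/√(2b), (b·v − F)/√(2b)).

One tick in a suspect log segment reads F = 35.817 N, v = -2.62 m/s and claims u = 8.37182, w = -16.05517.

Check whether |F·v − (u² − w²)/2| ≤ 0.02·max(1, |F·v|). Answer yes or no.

yes

F·v = 35.817×(-2.62) = -93.84054 W.
(u² − w²)/2 = (70.08737 − 257.76848)/2 = -93.84056 W.
|Δ| = 0.00002;  2% of max(1, |F·v|) = 1.87681.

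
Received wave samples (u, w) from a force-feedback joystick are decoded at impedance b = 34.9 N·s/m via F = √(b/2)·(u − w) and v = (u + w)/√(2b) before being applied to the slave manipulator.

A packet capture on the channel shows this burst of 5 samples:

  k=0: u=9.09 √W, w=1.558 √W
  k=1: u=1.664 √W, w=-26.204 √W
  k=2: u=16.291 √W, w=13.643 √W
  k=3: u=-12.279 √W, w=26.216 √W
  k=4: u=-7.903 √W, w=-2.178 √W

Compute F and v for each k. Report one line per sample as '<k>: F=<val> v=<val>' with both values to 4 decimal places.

0: F=31.4636 v=1.2745
1: F=116.4135 v=-2.9373
2: F=11.0615 v=3.5829
3: F=-160.8059 v=1.6682
4: F=-23.9152 v=-1.2066

k=0: u−w=7.5320, u+w=10.6480; √(b/2)=4.1773, √(2b)=8.3546; F=4.1773×7.532=31.4636, v=10.6480/8.3546=1.2745
k=1: u−w=27.8680, u+w=-24.5400; √(b/2)=4.1773, √(2b)=8.3546; F=4.1773×27.868=116.4135, v=-24.5400/8.3546=-2.9373
k=2: u−w=2.6480, u+w=29.9340; √(b/2)=4.1773, √(2b)=8.3546; F=4.1773×2.648=11.0615, v=29.9340/8.3546=3.5829
k=3: u−w=-38.4950, u+w=13.9370; √(b/2)=4.1773, √(2b)=8.3546; F=4.1773×(-38.495)=-160.8059, v=13.9370/8.3546=1.6682
k=4: u−w=-5.7250, u+w=-10.0810; √(b/2)=4.1773, √(2b)=8.3546; F=4.1773×(-5.725)=-23.9152, v=-10.0810/8.3546=-1.2066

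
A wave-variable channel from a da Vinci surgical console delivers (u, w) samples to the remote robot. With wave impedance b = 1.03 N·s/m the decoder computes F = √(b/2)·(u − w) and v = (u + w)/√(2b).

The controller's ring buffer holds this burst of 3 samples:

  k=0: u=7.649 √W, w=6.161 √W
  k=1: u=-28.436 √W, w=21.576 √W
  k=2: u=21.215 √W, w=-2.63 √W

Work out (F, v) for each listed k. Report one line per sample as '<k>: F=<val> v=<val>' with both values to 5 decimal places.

0: F=1.06784 v=9.62188
1: F=-35.89036 v=-4.77959
2: F=17.11201 v=12.94878

k=0: u−w=1.48800, u+w=13.81000; √(b/2)=0.71764, √(2b)=1.43527; F=0.71764×1.488=1.06784, v=13.81000/1.43527=9.62188
k=1: u−w=-50.01200, u+w=-6.86000; √(b/2)=0.71764, √(2b)=1.43527; F=0.71764×(-50.012)=-35.89036, v=-6.86000/1.43527=-4.77959
k=2: u−w=23.84500, u+w=18.58500; √(b/2)=0.71764, √(2b)=1.43527; F=0.71764×23.845=17.11201, v=18.58500/1.43527=12.94878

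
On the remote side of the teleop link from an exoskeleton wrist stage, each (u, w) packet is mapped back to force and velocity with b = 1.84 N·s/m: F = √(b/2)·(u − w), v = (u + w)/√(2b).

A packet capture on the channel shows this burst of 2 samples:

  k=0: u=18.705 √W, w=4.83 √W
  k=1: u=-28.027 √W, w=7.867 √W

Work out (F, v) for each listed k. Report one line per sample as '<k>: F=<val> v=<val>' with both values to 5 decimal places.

0: F=13.30843 v=12.26847
1: F=-34.42832 v=-10.50913

k=0: u−w=13.87500, u+w=23.53500; √(b/2)=0.95917, √(2b)=1.91833; F=0.95917×13.875=13.30843, v=23.53500/1.91833=12.26847
k=1: u−w=-35.89400, u+w=-20.16000; √(b/2)=0.95917, √(2b)=1.91833; F=0.95917×(-35.894)=-34.42832, v=-20.16000/1.91833=-10.50913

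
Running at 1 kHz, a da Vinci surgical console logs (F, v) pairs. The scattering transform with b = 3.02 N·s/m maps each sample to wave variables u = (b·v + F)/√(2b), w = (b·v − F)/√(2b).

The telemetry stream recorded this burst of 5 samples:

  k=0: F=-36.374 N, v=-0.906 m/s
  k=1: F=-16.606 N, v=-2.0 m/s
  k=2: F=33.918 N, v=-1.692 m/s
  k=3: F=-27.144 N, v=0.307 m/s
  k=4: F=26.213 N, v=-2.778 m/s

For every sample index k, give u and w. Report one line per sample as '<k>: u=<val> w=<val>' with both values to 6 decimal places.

k=0: b·v=3.02×(-0.906)=-2.736120; √(2b)=2.457641; u=(-2.736120+(-36.374))/2.457641=-15.913682, w=(-2.736120−(-36.374))/2.457641=13.687059
k=1: b·v=3.02×(-2.0)=-6.040000; √(2b)=2.457641; u=(-6.040000+(-16.606))/2.457641=-9.214527, w=(-6.040000−(-16.606))/2.457641=4.299244
k=2: b·v=3.02×(-1.692)=-5.109840; √(2b)=2.457641; u=(-5.109840+33.918)/2.457641=11.721874, w=(-5.109840−33.918)/2.457641=-15.880203
k=3: b·v=3.02×0.307=0.927140; √(2b)=2.457641; u=(0.927140+(-27.144))/2.457641=-10.667489, w=(0.927140−(-27.144))/2.457641=11.421985
k=4: b·v=3.02×(-2.778)=-8.389560; √(2b)=2.457641; u=(-8.389560+26.213)/2.457641=7.252255, w=(-8.389560−26.213)/2.457641=-14.079582

0: u=-15.913682 w=13.687059
1: u=-9.214527 w=4.299244
2: u=11.721874 w=-15.880203
3: u=-10.667489 w=11.421985
4: u=7.252255 w=-14.079582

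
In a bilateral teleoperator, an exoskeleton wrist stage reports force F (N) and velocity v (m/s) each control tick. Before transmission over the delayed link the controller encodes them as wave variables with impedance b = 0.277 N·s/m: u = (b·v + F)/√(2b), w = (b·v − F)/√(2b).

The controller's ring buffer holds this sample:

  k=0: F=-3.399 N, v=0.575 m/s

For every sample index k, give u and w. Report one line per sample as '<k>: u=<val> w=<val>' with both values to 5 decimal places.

0: u=-4.35265 w=4.78062

k=0: b·v=0.277×0.575=0.15927; √(2b)=0.74431; u=(0.15927+(-3.399))/0.74431=-4.35265, w=(0.15927−(-3.399))/0.74431=4.78062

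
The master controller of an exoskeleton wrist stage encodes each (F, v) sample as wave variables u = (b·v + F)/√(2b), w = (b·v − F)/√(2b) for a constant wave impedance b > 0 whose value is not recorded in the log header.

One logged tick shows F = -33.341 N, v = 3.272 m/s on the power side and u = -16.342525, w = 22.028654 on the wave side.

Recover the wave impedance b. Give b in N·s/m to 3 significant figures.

b = 1.51 N·s/m

u + w = 5.686129;  u + w = √(2b)·v, so √(2b) = 5.686129/3.272 = 1.737814.
b = (√(2b))²/2 = 3.019999/2 = 1.510000.
(Check via u − w = 2F/√(2b): u − w = -38.371179, 2F/√(2b) = -38.371184.)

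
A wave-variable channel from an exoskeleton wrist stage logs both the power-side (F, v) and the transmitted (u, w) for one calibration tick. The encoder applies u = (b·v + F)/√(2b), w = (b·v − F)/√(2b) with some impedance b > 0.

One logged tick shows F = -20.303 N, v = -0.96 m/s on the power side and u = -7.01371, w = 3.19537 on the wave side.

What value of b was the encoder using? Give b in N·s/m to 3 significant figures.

b = 7.91 N·s/m

u + w = -3.81834;  u + w = √(2b)·v, so √(2b) = -3.81834/(-0.96) = 3.97744.
b = (√(2b))²/2 = 15.82001/2 = 7.91000.
(Check via u − w = 2F/√(2b): u − w = -10.20908, 2F/√(2b) = -10.20909.)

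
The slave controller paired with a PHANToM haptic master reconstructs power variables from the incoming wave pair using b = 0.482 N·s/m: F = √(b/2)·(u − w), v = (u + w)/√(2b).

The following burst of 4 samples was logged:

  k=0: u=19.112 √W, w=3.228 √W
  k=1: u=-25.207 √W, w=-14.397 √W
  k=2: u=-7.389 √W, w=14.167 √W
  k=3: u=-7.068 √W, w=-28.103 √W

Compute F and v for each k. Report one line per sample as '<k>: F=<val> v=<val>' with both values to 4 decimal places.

0: F=7.7977 v=22.7533
1: F=-5.3068 v=-40.3367
2: F=-10.5822 v=6.9034
3: F=10.3264 v=-35.8217

k=0: u−w=15.8840, u+w=22.3400; √(b/2)=0.4909, √(2b)=0.9818; F=0.4909×15.884=7.7977, v=22.3400/0.9818=22.7533
k=1: u−w=-10.8100, u+w=-39.6040; √(b/2)=0.4909, √(2b)=0.9818; F=0.4909×(-10.81)=-5.3068, v=-39.6040/0.9818=-40.3367
k=2: u−w=-21.5560, u+w=6.7780; √(b/2)=0.4909, √(2b)=0.9818; F=0.4909×(-21.556)=-10.5822, v=6.7780/0.9818=6.9034
k=3: u−w=21.0350, u+w=-35.1710; √(b/2)=0.4909, √(2b)=0.9818; F=0.4909×21.035=10.3264, v=-35.1710/0.9818=-35.8217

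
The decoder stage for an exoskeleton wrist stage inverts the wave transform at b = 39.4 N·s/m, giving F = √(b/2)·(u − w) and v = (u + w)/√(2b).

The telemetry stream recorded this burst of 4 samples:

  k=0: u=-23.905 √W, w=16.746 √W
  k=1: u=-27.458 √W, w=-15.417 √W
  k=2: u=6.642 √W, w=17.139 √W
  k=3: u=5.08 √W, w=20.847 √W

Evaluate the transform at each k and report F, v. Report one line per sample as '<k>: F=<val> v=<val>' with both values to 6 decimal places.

0: F=-180.428171 v=-0.806472
1: F=-53.443596 v=-4.829932
2: F=-46.590601 v=2.678965
3: F=-69.981328 v=2.920715

k=0: u−w=-40.651000, u+w=-7.159000; √(b/2)=4.438468, √(2b)=8.876936; F=4.438468×(-40.651)=-180.428171, v=-7.159000/8.876936=-0.806472
k=1: u−w=-12.041000, u+w=-42.875000; √(b/2)=4.438468, √(2b)=8.876936; F=4.438468×(-12.041)=-53.443596, v=-42.875000/8.876936=-4.829932
k=2: u−w=-10.497000, u+w=23.781000; √(b/2)=4.438468, √(2b)=8.876936; F=4.438468×(-10.497)=-46.590601, v=23.781000/8.876936=2.678965
k=3: u−w=-15.767000, u+w=25.927000; √(b/2)=4.438468, √(2b)=8.876936; F=4.438468×(-15.767)=-69.981328, v=25.927000/8.876936=2.920715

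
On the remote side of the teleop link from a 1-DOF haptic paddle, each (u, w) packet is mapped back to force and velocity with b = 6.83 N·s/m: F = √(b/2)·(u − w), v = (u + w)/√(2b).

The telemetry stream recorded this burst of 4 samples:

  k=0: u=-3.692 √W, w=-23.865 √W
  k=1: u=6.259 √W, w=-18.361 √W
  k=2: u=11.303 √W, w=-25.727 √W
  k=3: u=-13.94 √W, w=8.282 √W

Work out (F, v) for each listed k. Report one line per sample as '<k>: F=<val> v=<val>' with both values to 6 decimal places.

k=0: u−w=20.173000, u+w=-27.557000; √(b/2)=1.847972, √(2b)=3.695944; F=1.847972×20.173=37.279136, v=-27.557000/3.695944=-7.456012
k=1: u−w=24.620000, u+w=-12.102000; √(b/2)=1.847972, √(2b)=3.695944; F=1.847972×24.62=45.497067, v=-12.102000/3.695944=-3.274401
k=2: u−w=37.030000, u+w=-14.424000; √(b/2)=1.847972, √(2b)=3.695944; F=1.847972×37.03=68.430398, v=-14.424000/3.695944=-3.902657
k=3: u−w=-22.222000, u+w=-5.658000; √(b/2)=1.847972, √(2b)=3.695944; F=1.847972×(-22.222)=-41.065631, v=-5.658000/3.695944=-1.530867

0: F=37.279136 v=-7.456012
1: F=45.497067 v=-3.274401
2: F=68.430398 v=-3.902657
3: F=-41.065631 v=-1.530867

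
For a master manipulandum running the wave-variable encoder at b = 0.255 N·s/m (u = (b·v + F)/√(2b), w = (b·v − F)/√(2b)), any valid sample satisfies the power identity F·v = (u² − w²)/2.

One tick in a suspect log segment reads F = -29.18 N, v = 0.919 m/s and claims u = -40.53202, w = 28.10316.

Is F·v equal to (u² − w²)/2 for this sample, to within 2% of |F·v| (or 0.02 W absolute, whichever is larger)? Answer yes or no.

no

F·v = (-29.18)×0.919 = -26.81642 W.
(u² − w²)/2 = (1642.84465 − 789.78760)/2 = 426.52852 W.
|Δ| = 453.34494;  2% of max(1, |F·v|) = 0.53633.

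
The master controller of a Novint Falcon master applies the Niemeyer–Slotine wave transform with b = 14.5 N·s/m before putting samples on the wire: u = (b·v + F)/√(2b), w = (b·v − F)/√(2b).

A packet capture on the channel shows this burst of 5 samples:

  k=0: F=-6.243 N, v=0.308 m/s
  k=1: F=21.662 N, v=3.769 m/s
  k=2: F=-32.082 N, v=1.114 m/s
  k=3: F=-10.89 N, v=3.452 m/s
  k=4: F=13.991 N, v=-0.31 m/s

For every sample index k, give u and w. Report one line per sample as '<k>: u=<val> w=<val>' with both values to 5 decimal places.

0: u=-0.32998 w=1.98861
1: u=14.17088 w=6.12581
2: u=-2.95794 w=8.95701
3: u=7.27257 w=11.31702
4: u=1.76336 w=-3.43276

k=0: b·v=14.5×0.308=4.46600; √(2b)=5.38516; u=(4.46600+(-6.243))/5.38516=-0.32998, w=(4.46600−(-6.243))/5.38516=1.98861
k=1: b·v=14.5×3.769=54.65050; √(2b)=5.38516; u=(54.65050+21.662)/5.38516=14.17088, w=(54.65050−21.662)/5.38516=6.12581
k=2: b·v=14.5×1.114=16.15300; √(2b)=5.38516; u=(16.15300+(-32.082))/5.38516=-2.95794, w=(16.15300−(-32.082))/5.38516=8.95701
k=3: b·v=14.5×3.452=50.05400; √(2b)=5.38516; u=(50.05400+(-10.89))/5.38516=7.27257, w=(50.05400−(-10.89))/5.38516=11.31702
k=4: b·v=14.5×(-0.31)=-4.49500; √(2b)=5.38516; u=(-4.49500+13.991)/5.38516=1.76336, w=(-4.49500−13.991)/5.38516=-3.43276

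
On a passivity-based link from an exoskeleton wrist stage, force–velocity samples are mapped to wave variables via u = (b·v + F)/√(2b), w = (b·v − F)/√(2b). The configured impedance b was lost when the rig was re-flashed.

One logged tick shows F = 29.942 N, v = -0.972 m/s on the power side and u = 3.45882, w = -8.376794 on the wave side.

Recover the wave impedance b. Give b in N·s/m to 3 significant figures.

u + w = -4.917974;  u + w = √(2b)·v, so √(2b) = -4.917974/(-0.972) = 5.059644.
b = (√(2b))²/2 = 25.599998/2 = 12.799999.
(Check via u − w = 2F/√(2b): u − w = 11.835614, 2F/√(2b) = 11.835615.)

b = 12.8 N·s/m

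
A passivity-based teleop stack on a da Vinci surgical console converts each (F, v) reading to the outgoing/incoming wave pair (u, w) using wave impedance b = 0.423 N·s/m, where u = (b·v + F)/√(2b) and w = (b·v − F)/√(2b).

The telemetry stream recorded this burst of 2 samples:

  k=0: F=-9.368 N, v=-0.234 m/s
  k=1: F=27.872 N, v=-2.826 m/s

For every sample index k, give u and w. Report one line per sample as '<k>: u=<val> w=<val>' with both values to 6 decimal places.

0: u=-10.292630 w=10.077401
1: u=29.003161 w=-31.602466

k=0: b·v=0.423×(-0.234)=-0.098982; √(2b)=0.919783; u=(-0.098982+(-9.368))/0.919783=-10.292630, w=(-0.098982−(-9.368))/0.919783=10.077401
k=1: b·v=0.423×(-2.826)=-1.195398; √(2b)=0.919783; u=(-1.195398+27.872)/0.919783=29.003161, w=(-1.195398−27.872)/0.919783=-31.602466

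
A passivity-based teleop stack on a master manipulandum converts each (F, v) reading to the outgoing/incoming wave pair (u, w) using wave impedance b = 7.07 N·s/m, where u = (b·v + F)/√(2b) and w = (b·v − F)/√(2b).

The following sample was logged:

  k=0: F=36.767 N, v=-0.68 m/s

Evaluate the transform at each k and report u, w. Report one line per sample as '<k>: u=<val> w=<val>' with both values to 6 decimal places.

k=0: b·v=7.07×(-0.68)=-4.807600; √(2b)=3.760319; u=(-4.807600+36.767)/3.760319=8.499119, w=(-4.807600−36.767)/3.760319=-11.056136

0: u=8.499119 w=-11.056136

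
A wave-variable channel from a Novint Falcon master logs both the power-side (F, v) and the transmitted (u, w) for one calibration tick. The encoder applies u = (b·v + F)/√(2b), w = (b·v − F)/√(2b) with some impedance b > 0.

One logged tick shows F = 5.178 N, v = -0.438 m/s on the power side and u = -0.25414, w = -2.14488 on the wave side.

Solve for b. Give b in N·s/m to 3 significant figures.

b = 15 N·s/m

u + w = -2.39902;  u + w = √(2b)·v, so √(2b) = -2.39902/(-0.438) = 5.47721.
b = (√(2b))²/2 = 29.99988/2 = 14.99994.
(Check via u − w = 2F/√(2b): u − w = 1.89074, 2F/√(2b) = 1.89074.)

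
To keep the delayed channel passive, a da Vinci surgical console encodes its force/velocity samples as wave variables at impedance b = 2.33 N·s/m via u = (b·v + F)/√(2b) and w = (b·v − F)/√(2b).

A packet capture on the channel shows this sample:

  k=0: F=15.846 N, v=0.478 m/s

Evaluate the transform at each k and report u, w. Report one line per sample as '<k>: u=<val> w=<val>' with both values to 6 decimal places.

k=0: b·v=2.33×0.478=1.113740; √(2b)=2.158703; u=(1.113740+15.846)/2.158703=7.856448, w=(1.113740−15.846)/2.158703=-6.824588

0: u=7.856448 w=-6.824588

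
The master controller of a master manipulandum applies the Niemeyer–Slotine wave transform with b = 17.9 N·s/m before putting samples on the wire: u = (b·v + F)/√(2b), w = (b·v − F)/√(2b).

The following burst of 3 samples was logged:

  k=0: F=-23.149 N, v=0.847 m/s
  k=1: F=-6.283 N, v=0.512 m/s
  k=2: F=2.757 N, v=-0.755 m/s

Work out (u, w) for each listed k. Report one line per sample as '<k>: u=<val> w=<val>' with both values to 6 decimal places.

k=0: b·v=17.9×0.847=15.161300; √(2b)=5.983310; u=(15.161300+(-23.149))/5.983310=-1.334997, w=(15.161300−(-23.149))/5.983310=6.402860
k=1: b·v=17.9×0.512=9.164800; √(2b)=5.983310; u=(9.164800+(-6.283))/5.983310=0.481640, w=(9.164800−(-6.283))/5.983310=2.581815
k=2: b·v=17.9×(-0.755)=-13.514500; √(2b)=5.983310; u=(-13.514500+2.757)/5.983310=-1.797918, w=(-13.514500−2.757)/5.983310=-2.719481

0: u=-1.334997 w=6.402860
1: u=0.481640 w=2.581815
2: u=-1.797918 w=-2.719481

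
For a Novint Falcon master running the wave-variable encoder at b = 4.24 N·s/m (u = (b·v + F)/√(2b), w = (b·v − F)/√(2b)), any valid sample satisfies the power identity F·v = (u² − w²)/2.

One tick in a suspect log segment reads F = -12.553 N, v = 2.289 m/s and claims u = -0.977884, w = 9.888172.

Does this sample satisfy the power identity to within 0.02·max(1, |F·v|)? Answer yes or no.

no

F·v = (-12.553)×2.289 = -28.733817 W.
(u² − w²)/2 = (0.956257 − 97.775946)/2 = -48.409844 W.
|Δ| = 19.676027;  2% of max(1, |F·v|) = 0.574676.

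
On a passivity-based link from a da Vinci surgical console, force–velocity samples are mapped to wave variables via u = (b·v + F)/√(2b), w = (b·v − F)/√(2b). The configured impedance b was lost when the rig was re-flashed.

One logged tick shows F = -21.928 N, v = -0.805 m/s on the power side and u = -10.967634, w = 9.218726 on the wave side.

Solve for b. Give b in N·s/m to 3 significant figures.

u + w = -1.748908;  u + w = √(2b)·v, so √(2b) = -1.748908/(-0.805) = 2.172557.
b = (√(2b))²/2 = 4.720002/2 = 2.360001.
(Check via u − w = 2F/√(2b): u − w = -20.186360, 2F/√(2b) = -20.186356.)

b = 2.36 N·s/m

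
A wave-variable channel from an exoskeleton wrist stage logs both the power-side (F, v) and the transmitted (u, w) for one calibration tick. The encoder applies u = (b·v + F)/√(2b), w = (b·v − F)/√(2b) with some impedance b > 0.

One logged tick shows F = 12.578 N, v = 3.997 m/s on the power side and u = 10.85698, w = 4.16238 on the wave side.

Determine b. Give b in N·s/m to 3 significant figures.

b = 7.06 N·s/m

u + w = 15.0194;  u + w = √(2b)·v, so √(2b) = 15.0194/3.997 = 3.7577.
b = (√(2b))²/2 = 14.1200/2 = 7.0600.
(Check via u − w = 2F/√(2b): u − w = 6.6946, 2F/√(2b) = 6.6946.)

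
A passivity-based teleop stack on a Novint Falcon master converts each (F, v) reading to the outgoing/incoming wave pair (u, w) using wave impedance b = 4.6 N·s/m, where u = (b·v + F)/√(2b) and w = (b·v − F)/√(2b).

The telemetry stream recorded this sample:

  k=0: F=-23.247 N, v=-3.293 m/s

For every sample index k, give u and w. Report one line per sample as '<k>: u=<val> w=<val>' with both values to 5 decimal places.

0: u=-12.65839 w=2.67023

k=0: b·v=4.6×(-3.293)=-15.14780; √(2b)=3.03315; u=(-15.14780+(-23.247))/3.03315=-12.65839, w=(-15.14780−(-23.247))/3.03315=2.67023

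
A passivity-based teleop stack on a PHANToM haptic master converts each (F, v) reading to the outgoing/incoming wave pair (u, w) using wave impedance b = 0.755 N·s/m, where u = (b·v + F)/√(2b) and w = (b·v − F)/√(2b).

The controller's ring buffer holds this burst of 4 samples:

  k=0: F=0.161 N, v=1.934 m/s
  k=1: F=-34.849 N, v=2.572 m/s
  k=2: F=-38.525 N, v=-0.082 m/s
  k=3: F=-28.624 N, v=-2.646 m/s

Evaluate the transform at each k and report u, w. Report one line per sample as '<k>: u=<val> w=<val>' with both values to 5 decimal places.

k=0: b·v=0.755×1.934=1.46017; √(2b)=1.22882; u=(1.46017+0.161)/1.22882=1.31929, w=(1.46017−0.161)/1.22882=1.05725
k=1: b·v=0.755×2.572=1.94186; √(2b)=1.22882; u=(1.94186+(-34.849))/1.22882=-26.77945, w=(1.94186−(-34.849))/1.22882=29.93998
k=2: b·v=0.755×(-0.082)=-0.06191; √(2b)=1.22882; u=(-0.06191+(-38.525))/1.22882=-31.40158, w=(-0.06191−(-38.525))/1.22882=31.30082
k=3: b·v=0.755×(-2.646)=-1.99773; √(2b)=1.22882; u=(-1.99773+(-28.624))/1.22882=-24.91961, w=(-1.99773−(-28.624))/1.22882=21.66815

0: u=1.31929 w=1.05725
1: u=-26.77945 w=29.93998
2: u=-31.40158 w=31.30082
3: u=-24.91961 w=21.66815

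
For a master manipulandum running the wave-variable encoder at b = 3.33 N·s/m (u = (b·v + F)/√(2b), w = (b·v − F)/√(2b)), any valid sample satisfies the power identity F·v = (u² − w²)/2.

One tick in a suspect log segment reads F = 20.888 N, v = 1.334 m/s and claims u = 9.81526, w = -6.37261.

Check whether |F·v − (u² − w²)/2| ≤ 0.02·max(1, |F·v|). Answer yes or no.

F·v = 20.888×1.334 = 27.86459 W.
(u² − w²)/2 = (96.33933 − 40.61016)/2 = 27.86459 W.
|Δ| = 0.00001;  2% of max(1, |F·v|) = 0.55729.

yes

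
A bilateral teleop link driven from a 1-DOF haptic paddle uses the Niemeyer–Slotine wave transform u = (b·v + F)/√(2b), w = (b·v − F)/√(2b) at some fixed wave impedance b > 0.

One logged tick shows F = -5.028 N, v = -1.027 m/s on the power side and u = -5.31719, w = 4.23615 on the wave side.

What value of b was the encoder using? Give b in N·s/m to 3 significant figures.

u + w = -1.0810;  u + w = √(2b)·v, so √(2b) = -1.0810/(-1.027) = 1.0526.
b = (√(2b))²/2 = 1.1080/2 = 0.5540.
(Check via u − w = 2F/√(2b): u − w = -9.5533, 2F/√(2b) = -9.5533.)

b = 0.554 N·s/m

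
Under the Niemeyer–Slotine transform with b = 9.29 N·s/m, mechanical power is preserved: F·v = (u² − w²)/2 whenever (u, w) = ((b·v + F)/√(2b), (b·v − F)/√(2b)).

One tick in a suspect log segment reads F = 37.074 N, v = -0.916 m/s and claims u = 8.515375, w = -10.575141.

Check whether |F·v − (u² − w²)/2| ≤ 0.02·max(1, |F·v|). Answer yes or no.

no

F·v = 37.074×(-0.916) = -33.959784 W.
(u² − w²)/2 = (72.511611 − 111.833607)/2 = -19.660998 W.
|Δ| = 14.298786;  2% of max(1, |F·v|) = 0.679196.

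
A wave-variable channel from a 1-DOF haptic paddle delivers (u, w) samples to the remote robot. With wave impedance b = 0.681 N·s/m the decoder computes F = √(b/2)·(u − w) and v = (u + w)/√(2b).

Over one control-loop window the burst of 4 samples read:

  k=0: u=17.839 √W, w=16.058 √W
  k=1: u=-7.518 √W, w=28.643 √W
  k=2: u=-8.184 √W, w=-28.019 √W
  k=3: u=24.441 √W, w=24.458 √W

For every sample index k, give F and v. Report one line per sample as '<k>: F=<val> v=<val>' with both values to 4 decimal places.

k=0: u−w=1.7810, u+w=33.8970; √(b/2)=0.5835, √(2b)=1.1670; F=0.5835×1.781=1.0393, v=33.8970/1.1670=29.0451
k=1: u−w=-36.1610, u+w=21.1250; √(b/2)=0.5835, √(2b)=1.1670; F=0.5835×(-36.161)=-21.1008, v=21.1250/1.1670=18.1012
k=2: u−w=19.8350, u+w=-36.2030; √(b/2)=0.5835, √(2b)=1.1670; F=0.5835×19.835=11.5742, v=-36.2030/1.1670=-31.0210
k=3: u−w=-0.0170, u+w=48.8990; √(b/2)=0.5835, √(2b)=1.1670; F=0.5835×(-0.017)=-0.0099, v=48.8990/1.1670=41.8997

0: F=1.0393 v=29.0451
1: F=-21.1008 v=18.1012
2: F=11.5742 v=-31.0210
3: F=-0.0099 v=41.8997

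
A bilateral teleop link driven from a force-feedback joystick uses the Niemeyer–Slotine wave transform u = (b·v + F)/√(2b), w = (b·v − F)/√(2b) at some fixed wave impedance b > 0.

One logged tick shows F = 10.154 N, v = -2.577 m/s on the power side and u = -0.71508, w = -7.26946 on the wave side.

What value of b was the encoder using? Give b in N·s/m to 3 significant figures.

u + w = -7.9845;  u + w = √(2b)·v, so √(2b) = -7.9845/(-2.577) = 3.0984.
b = (√(2b))²/2 = 9.6000/2 = 4.8000.
(Check via u − w = 2F/√(2b): u − w = 6.5544, 2F/√(2b) = 6.5544.)

b = 4.8 N·s/m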